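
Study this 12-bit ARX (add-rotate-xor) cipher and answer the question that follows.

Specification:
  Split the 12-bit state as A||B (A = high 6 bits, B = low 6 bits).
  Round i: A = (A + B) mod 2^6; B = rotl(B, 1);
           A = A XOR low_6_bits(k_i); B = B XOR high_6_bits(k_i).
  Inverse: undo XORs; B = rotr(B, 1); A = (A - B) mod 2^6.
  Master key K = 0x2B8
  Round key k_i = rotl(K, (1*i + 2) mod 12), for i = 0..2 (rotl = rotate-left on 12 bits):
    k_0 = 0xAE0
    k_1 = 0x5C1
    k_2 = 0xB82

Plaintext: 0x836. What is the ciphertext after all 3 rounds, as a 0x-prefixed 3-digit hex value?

s_0 = plaintext = 0x836
s_1 = Round(s_0, k_0) = 0xD86
s_2 = Round(s_1, k_1) = 0xF5B
s_3 = Round(s_2, k_2) = 0x698

0x698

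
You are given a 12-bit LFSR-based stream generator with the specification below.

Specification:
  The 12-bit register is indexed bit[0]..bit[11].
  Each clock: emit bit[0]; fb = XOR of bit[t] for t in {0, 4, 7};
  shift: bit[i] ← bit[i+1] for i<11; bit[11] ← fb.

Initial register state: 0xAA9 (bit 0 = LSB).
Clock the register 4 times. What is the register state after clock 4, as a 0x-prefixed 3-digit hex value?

reg_0 = 0xAA9
clock 1: out=1, reg = 0x554
clock 2: out=0, reg = 0xAAA
clock 3: out=0, reg = 0xD55
clock 4: out=1, reg = 0x6AA

0x6AA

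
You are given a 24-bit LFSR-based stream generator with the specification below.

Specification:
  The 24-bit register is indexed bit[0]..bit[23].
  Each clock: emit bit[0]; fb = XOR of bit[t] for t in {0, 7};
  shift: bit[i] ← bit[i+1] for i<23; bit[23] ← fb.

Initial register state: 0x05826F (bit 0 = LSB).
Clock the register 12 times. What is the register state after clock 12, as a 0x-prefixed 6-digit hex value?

0x96B058

reg_0 = 0x05826F
clock 1: out=1, reg = 0x82C137
clock 2: out=1, reg = 0xC1609B
clock 3: out=1, reg = 0x60B04D
clock 4: out=1, reg = 0xB05826
clock 5: out=0, reg = 0x582C13
clock 6: out=1, reg = 0xAC1609
clock 7: out=1, reg = 0xD60B04
clock 8: out=0, reg = 0x6B0582
clock 9: out=0, reg = 0xB582C1
clock 10: out=1, reg = 0x5AC160
clock 11: out=0, reg = 0x2D60B0
clock 12: out=0, reg = 0x96B058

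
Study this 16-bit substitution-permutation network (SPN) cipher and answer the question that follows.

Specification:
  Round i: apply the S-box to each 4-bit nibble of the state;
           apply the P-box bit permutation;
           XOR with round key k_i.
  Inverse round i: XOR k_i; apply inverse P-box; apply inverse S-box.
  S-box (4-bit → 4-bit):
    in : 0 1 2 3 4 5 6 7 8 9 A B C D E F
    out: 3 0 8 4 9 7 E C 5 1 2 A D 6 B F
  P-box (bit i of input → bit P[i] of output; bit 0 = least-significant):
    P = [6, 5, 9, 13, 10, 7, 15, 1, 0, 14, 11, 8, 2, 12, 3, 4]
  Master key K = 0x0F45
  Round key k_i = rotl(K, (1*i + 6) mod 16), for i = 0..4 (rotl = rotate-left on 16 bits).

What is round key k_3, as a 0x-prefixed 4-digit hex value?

K = 0x0F45
k_0 = rotl(K, (1*0+6) mod 16) = rotl(K, 6) = 0xD143
k_1 = rotl(K, (1*1+6) mod 16) = rotl(K, 7) = 0xA287
k_2 = rotl(K, (1*2+6) mod 16) = rotl(K, 8) = 0x450F
k_3 = rotl(K, (1*3+6) mod 16) = rotl(K, 9) = 0x8A1E

0x8A1E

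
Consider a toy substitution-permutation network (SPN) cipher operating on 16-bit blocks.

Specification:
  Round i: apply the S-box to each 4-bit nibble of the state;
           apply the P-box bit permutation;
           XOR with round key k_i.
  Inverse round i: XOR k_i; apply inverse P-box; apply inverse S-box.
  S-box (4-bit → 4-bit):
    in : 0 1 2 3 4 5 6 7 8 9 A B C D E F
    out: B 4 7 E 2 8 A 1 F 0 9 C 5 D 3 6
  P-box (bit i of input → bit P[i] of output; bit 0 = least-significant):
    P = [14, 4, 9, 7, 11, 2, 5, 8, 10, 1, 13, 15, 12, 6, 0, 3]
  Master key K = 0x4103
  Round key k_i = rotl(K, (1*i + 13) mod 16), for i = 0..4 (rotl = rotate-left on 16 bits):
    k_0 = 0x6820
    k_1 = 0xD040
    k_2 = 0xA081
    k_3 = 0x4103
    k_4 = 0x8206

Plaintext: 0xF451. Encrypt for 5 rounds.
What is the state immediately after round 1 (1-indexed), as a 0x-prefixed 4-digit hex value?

s_0 = plaintext = 0xF451
s_1 = Round(s_0, k_0) = 0x6B63
s_2 = Round(s_1, k_1) = 0x739C
s_3 = Round(s_2, k_2) = 0x5283
s_4 = Round(s_3, k_3) = 0x6EBD
s_5 = Round(s_4, k_4) = 0xC5EC

0x6B63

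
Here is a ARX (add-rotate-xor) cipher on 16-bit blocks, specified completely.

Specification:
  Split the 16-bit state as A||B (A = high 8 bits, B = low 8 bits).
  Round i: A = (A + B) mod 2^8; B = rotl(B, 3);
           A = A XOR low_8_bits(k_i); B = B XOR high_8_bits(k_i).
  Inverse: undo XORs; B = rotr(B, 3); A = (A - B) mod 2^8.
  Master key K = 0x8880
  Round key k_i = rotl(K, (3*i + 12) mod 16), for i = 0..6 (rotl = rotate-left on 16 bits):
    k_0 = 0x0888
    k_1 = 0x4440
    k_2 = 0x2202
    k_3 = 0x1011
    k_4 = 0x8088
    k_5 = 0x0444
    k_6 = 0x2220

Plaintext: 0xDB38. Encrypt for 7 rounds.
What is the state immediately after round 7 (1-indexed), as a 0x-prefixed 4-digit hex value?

s_0 = plaintext = 0xDB38
s_1 = Round(s_0, k_0) = 0x9BC9
s_2 = Round(s_1, k_1) = 0x240A
s_3 = Round(s_2, k_2) = 0x2C72
s_4 = Round(s_3, k_3) = 0x8F83
s_5 = Round(s_4, k_4) = 0x9A9C
s_6 = Round(s_5, k_5) = 0x72E0
s_7 = Round(s_6, k_6) = 0x7225

0x7225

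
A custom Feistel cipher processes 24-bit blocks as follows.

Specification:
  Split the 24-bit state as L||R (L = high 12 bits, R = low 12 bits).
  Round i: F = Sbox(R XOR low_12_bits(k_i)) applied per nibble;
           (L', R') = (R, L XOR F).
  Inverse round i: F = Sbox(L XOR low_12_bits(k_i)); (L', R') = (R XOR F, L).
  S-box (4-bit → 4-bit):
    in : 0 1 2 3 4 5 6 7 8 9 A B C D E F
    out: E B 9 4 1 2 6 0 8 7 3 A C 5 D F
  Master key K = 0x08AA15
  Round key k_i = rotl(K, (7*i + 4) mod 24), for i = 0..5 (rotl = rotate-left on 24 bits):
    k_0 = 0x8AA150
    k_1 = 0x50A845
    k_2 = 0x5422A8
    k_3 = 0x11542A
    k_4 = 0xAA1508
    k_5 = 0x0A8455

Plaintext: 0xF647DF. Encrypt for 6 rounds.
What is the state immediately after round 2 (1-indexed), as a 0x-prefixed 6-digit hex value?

0x9EBCE2

s_0 = plaintext = 0xF647DF
s_1 = Round(s_0, k_0) = 0x7DF9EB
s_2 = Round(s_1, k_1) = 0x9EBCE2
s_3 = Round(s_2, k_2) = 0xCE24F8
s_4 = Round(s_3, k_3) = 0x4F82BB
s_5 = Round(s_4, k_4) = 0x2BB45C
s_6 = Round(s_5, k_5) = 0x45CC5C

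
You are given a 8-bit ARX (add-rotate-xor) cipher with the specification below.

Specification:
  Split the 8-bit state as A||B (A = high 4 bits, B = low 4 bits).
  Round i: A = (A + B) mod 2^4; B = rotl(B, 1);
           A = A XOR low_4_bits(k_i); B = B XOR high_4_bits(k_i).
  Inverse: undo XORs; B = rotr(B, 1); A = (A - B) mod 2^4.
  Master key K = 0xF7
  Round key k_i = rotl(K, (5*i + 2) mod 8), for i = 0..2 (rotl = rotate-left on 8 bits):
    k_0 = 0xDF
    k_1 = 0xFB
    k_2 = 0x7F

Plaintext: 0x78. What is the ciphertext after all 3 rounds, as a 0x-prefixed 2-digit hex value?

0x2B

s_0 = plaintext = 0x78
s_1 = Round(s_0, k_0) = 0x0C
s_2 = Round(s_1, k_1) = 0x76
s_3 = Round(s_2, k_2) = 0x2B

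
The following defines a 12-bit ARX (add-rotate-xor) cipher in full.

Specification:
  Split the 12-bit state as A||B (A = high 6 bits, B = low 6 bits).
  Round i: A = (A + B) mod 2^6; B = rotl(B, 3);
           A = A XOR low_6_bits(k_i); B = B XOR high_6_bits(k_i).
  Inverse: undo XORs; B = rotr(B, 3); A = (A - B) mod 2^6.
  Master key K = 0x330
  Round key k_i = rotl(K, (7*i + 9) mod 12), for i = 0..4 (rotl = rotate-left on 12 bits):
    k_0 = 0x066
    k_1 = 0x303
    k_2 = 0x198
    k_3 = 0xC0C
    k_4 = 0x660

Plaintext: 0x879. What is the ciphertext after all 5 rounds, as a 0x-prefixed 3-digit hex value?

s_0 = plaintext = 0x879
s_1 = Round(s_0, k_0) = 0xF0E
s_2 = Round(s_1, k_1) = 0x27D
s_3 = Round(s_2, k_2) = 0x7A9
s_4 = Round(s_3, k_3) = 0x2FD
s_5 = Round(s_4, k_4) = 0xA36

0xA36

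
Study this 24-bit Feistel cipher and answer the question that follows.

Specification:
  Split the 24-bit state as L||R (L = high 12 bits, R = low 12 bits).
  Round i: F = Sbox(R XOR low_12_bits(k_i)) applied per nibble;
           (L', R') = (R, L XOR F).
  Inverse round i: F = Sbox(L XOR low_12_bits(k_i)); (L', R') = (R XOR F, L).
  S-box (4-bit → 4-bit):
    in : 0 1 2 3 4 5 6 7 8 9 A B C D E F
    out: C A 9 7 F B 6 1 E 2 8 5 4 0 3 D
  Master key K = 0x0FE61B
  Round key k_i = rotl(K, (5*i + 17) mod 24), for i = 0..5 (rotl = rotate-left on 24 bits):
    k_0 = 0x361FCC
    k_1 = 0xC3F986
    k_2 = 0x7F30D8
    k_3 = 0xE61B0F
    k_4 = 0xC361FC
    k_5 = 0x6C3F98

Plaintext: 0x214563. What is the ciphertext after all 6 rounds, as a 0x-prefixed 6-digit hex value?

0x3CC80D

s_0 = plaintext = 0x214563
s_1 = Round(s_0, k_0) = 0x563A99
s_2 = Round(s_1, k_1) = 0xA992CE
s_3 = Round(s_2, k_2) = 0x2CE33F
s_4 = Round(s_3, k_3) = 0x33FCB2
s_5 = Round(s_4, k_4) = 0xCB23CC
s_6 = Round(s_5, k_5) = 0x3CC80D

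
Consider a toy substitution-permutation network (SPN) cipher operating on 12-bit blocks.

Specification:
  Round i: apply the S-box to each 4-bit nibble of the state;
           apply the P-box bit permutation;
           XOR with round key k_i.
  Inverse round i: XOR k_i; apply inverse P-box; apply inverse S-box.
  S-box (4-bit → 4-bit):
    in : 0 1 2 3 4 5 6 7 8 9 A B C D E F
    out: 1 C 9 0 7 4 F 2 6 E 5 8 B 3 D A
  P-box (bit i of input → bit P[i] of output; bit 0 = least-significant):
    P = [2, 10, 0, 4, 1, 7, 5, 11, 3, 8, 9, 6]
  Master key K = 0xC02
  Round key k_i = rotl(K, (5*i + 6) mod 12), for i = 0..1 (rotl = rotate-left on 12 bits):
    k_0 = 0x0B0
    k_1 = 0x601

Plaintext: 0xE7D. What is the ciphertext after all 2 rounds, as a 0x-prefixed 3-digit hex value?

s_0 = plaintext = 0xE7D
s_1 = Round(s_0, k_0) = 0x67C
s_2 = Round(s_1, k_1) = 0x1DD

0x1DD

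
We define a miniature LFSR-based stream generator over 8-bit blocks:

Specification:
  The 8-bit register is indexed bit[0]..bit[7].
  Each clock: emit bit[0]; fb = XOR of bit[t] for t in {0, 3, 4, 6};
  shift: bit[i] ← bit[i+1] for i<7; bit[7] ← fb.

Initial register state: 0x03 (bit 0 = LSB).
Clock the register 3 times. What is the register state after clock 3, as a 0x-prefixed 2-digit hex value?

reg_0 = 0x03
clock 1: out=1, reg = 0x81
clock 2: out=1, reg = 0xC0
clock 3: out=0, reg = 0xE0

0xE0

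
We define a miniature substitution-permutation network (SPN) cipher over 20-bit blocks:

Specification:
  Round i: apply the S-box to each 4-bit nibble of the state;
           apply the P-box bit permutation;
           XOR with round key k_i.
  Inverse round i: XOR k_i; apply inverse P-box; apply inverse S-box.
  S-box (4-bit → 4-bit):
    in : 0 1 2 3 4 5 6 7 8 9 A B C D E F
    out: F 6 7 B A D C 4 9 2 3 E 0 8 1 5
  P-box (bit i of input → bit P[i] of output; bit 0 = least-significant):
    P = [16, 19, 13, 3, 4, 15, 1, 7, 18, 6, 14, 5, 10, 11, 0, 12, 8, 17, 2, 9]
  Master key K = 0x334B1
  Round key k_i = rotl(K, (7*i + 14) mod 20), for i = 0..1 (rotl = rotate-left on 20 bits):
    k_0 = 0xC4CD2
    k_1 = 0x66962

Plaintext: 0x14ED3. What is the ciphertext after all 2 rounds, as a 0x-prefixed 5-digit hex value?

s_0 = plaintext = 0x14ED3
s_1 = Round(s_0, k_0) = 0x3545E
s_2 = Round(s_1, k_1) = 0x57E91

0x57E91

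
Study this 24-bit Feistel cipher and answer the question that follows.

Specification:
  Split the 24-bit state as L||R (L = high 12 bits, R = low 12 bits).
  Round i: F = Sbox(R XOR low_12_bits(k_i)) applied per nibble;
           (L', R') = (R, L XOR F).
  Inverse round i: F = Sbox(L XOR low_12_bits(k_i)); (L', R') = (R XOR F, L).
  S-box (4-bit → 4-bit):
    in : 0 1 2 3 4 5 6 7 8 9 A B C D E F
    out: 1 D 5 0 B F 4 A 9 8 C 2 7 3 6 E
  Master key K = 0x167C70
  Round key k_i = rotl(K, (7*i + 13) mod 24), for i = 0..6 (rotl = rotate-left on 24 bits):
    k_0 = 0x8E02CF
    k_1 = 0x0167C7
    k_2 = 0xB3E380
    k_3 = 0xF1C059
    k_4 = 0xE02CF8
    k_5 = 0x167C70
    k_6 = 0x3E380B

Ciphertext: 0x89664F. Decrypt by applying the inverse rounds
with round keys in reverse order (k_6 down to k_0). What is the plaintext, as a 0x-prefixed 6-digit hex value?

0x549D06

s_0 = ciphertext = 0x89664F
s_1 = InvRound(s_0, k_6) = 0x7CC896
s_2 = InvRound(s_1, k_5) = 0xAB17CC
s_3 = InvRound(s_2, k_4) = 0x374AB1
s_4 = InvRound(s_3, k_3) = 0xAE2374
s_5 = InvRound(s_4, k_2) = 0xB31AE2
s_6 = InvRound(s_5, k_1) = 0xD06B31
s_7 = InvRound(s_6, k_0) = 0x549D06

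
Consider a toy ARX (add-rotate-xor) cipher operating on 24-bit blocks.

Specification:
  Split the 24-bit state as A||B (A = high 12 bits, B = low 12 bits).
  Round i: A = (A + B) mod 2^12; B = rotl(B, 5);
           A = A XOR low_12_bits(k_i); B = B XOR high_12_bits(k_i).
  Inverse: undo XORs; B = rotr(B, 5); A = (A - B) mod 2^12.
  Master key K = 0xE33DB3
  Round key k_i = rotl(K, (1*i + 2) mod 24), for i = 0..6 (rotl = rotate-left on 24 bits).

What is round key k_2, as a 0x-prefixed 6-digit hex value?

K = 0xE33DB3
k_0 = rotl(K, (1*0+2) mod 24) = rotl(K, 2) = 0x8CF6CF
k_1 = rotl(K, (1*1+2) mod 24) = rotl(K, 3) = 0x19ED9F
k_2 = rotl(K, (1*2+2) mod 24) = rotl(K, 4) = 0x33DB3E

0x33DB3E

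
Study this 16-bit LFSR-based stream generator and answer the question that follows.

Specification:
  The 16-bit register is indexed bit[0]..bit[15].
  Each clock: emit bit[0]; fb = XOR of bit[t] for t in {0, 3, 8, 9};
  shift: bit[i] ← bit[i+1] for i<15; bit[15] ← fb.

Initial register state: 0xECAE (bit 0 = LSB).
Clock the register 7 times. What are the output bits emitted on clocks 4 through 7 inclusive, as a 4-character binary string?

1010

reg_0 = 0xECAE
clock 1: out=0, reg = 0xF657
clock 2: out=1, reg = 0x7B2B
clock 3: out=1, reg = 0x3D95
clock 4: out=1, reg = 0x1ECA
clock 5: out=0, reg = 0x0F65
clock 6: out=1, reg = 0x87B2
clock 7: out=0, reg = 0x43D9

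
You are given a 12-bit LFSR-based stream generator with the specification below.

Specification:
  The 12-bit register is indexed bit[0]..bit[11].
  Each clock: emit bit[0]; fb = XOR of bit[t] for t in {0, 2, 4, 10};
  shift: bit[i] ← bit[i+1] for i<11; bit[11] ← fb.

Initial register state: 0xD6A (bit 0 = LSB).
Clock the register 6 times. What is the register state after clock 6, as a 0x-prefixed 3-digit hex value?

0x875

reg_0 = 0xD6A
clock 1: out=0, reg = 0xEB5
clock 2: out=1, reg = 0x75A
clock 3: out=0, reg = 0x3AD
clock 4: out=1, reg = 0x1D6
clock 5: out=0, reg = 0x0EB
clock 6: out=1, reg = 0x875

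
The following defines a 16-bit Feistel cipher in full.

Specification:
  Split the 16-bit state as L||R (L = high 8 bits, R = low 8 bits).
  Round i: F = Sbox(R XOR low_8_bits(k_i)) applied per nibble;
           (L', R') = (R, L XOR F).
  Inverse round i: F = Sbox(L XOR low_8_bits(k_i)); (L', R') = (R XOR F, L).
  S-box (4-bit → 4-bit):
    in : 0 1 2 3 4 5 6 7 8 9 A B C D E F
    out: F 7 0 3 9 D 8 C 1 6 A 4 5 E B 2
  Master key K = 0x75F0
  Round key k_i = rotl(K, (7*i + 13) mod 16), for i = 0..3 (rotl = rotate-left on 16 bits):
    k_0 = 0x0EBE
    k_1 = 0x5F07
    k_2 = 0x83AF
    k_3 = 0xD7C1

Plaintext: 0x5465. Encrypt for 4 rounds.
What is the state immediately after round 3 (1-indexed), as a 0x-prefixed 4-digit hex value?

0x29A8

s_0 = plaintext = 0x5465
s_1 = Round(s_0, k_0) = 0x65B0
s_2 = Round(s_1, k_1) = 0xB029
s_3 = Round(s_2, k_2) = 0x29A8
s_4 = Round(s_3, k_3) = 0xA8AF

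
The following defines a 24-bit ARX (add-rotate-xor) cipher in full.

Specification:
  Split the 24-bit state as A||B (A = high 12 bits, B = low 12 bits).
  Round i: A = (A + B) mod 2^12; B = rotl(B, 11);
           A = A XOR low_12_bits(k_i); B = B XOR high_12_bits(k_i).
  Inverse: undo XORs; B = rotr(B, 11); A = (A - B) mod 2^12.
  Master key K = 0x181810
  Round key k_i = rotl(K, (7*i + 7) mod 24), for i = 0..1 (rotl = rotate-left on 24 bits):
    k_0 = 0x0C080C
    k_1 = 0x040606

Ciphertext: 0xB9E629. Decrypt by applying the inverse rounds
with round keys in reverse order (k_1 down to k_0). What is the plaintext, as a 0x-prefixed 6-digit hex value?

s_0 = ciphertext = 0xB9E629
s_1 = InvRound(s_0, k_1) = 0x0C6CD2
s_2 = InvRound(s_1, k_0) = 0x0A5825

0x0A5825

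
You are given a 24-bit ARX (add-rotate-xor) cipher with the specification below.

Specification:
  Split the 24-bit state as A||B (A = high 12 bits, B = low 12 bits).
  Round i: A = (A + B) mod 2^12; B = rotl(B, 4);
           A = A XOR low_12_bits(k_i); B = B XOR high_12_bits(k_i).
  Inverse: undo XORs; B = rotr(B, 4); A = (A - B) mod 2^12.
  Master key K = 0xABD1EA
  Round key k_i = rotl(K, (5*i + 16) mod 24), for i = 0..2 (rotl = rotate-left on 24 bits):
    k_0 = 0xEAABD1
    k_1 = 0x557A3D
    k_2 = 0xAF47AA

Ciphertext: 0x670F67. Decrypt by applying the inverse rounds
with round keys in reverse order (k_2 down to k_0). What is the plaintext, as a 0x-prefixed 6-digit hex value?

0x381A0C

s_0 = ciphertext = 0x670F67
s_1 = InvRound(s_0, k_2) = 0xE81359
s_2 = InvRound(s_1, k_1) = 0x65CE60
s_3 = InvRound(s_2, k_0) = 0x381A0C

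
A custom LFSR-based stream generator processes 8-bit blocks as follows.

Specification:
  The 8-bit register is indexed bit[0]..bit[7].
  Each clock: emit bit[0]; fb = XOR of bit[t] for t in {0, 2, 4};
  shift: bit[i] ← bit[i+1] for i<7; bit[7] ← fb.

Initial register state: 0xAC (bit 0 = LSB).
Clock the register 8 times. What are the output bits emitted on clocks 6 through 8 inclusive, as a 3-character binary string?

reg_0 = 0xAC
clock 1: out=0, reg = 0xD6
clock 2: out=0, reg = 0x6B
clock 3: out=1, reg = 0xB5
clock 4: out=1, reg = 0xDA
clock 5: out=0, reg = 0xED
clock 6: out=1, reg = 0x76
clock 7: out=0, reg = 0x3B
clock 8: out=1, reg = 0x1D

101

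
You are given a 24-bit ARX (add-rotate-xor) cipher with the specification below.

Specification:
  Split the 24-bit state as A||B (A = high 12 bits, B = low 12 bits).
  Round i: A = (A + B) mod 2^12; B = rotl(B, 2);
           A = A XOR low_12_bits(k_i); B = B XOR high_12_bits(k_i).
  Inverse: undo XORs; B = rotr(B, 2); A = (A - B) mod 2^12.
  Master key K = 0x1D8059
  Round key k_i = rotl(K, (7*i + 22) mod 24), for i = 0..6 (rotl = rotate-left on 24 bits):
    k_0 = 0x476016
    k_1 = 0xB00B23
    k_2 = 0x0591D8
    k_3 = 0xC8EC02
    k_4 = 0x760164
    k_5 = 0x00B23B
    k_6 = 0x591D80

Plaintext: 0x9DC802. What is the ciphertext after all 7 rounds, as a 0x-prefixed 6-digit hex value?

0x73AFB1

s_0 = plaintext = 0x9DC802
s_1 = Round(s_0, k_0) = 0x1C847C
s_2 = Round(s_1, k_1) = 0xD67AF1
s_3 = Round(s_2, k_2) = 0x980B9F
s_4 = Round(s_3, k_3) = 0x91D2F0
s_5 = Round(s_4, k_4) = 0xD69CA0
s_6 = Round(s_5, k_5) = 0x832288
s_7 = Round(s_6, k_6) = 0x73AFB1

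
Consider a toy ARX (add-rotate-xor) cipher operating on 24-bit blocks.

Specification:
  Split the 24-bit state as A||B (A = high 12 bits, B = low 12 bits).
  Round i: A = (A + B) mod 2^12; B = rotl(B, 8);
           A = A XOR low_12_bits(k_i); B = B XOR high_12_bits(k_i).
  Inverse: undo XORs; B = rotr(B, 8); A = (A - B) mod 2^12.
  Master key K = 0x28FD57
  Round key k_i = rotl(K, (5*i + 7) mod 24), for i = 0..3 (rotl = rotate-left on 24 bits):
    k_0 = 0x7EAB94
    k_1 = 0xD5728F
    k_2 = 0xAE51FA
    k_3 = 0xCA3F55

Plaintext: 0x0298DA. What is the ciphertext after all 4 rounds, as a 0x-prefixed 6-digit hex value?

s_0 = plaintext = 0x0298DA
s_1 = Round(s_0, k_0) = 0x297D67
s_2 = Round(s_1, k_1) = 0xD71A81
s_3 = Round(s_2, k_2) = 0x608B4D
s_4 = Round(s_3, k_3) = 0xE00117

0xE00117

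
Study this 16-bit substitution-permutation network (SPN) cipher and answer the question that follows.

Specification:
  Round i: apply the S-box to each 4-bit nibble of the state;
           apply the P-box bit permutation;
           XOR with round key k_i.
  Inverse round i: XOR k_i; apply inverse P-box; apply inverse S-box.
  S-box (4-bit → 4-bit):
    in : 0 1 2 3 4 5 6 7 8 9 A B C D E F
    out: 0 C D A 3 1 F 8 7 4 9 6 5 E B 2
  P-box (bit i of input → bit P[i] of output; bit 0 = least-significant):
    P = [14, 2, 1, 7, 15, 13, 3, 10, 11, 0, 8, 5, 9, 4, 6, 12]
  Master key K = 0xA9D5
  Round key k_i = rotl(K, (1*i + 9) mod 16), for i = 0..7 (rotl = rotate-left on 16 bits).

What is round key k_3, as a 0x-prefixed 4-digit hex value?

K = 0xA9D5
k_0 = rotl(K, (1*0+9) mod 16) = rotl(K, 9) = 0xAB53
k_1 = rotl(K, (1*1+9) mod 16) = rotl(K, 10) = 0x56A7
k_2 = rotl(K, (1*2+9) mod 16) = rotl(K, 11) = 0xAD4E
k_3 = rotl(K, (1*3+9) mod 16) = rotl(K, 12) = 0x5A9D

0x5A9D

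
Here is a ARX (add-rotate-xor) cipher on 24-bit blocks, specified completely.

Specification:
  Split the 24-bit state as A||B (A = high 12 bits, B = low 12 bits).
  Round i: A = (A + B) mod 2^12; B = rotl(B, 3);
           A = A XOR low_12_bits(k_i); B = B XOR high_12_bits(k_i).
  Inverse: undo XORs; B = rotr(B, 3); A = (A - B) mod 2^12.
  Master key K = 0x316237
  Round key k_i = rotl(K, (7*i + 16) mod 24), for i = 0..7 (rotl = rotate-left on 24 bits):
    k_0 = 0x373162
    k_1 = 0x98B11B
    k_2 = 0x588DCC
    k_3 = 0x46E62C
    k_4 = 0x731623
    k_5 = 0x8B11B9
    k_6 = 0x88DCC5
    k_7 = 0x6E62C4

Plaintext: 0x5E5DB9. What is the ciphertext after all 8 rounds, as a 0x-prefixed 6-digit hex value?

0xE97D13

s_0 = plaintext = 0x5E5DB9
s_1 = Round(s_0, k_0) = 0x2FCEBD
s_2 = Round(s_1, k_1) = 0x0A2C64
s_3 = Round(s_2, k_2) = 0x0CA6AE
s_4 = Round(s_3, k_3) = 0x15411D
s_5 = Round(s_4, k_4) = 0x452FD9
s_6 = Round(s_5, k_5) = 0x59267E
s_7 = Round(s_6, k_6) = 0x0D5B7E
s_8 = Round(s_7, k_7) = 0xE97D13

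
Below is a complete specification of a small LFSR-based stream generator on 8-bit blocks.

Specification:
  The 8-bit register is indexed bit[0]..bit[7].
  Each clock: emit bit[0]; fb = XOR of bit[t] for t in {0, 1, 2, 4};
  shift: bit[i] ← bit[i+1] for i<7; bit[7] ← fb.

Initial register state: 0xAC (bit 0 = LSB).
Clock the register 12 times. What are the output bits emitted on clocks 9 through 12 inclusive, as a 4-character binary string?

1101

reg_0 = 0xAC
clock 1: out=0, reg = 0xD6
clock 2: out=0, reg = 0xEB
clock 3: out=1, reg = 0x75
clock 4: out=1, reg = 0xBA
clock 5: out=0, reg = 0x5D
clock 6: out=1, reg = 0xAE
clock 7: out=0, reg = 0x57
clock 8: out=1, reg = 0x2B
clock 9: out=1, reg = 0x15
clock 10: out=1, reg = 0x8A
clock 11: out=0, reg = 0xC5
clock 12: out=1, reg = 0x62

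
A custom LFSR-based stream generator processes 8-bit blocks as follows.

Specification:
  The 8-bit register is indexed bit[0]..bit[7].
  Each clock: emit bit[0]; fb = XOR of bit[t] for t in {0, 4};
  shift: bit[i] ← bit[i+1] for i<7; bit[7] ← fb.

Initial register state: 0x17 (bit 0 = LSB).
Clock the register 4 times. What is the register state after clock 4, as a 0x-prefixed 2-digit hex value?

reg_0 = 0x17
clock 1: out=1, reg = 0x0B
clock 2: out=1, reg = 0x85
clock 3: out=1, reg = 0xC2
clock 4: out=0, reg = 0x61

0x61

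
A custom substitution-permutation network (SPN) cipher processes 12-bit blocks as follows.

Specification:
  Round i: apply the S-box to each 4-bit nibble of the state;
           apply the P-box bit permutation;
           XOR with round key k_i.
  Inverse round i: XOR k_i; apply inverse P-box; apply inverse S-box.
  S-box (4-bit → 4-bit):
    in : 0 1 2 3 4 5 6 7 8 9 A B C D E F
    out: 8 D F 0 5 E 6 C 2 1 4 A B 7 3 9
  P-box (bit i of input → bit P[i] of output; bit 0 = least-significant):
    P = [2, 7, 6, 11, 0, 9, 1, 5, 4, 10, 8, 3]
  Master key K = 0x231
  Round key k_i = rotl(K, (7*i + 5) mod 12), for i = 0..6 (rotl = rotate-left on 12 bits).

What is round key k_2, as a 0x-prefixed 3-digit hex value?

K = 0x231
k_0 = rotl(K, (7*0+5) mod 12) = rotl(K, 5) = 0x624
k_1 = rotl(K, (7*1+5) mod 12) = rotl(K, 0) = 0x231
k_2 = rotl(K, (7*2+5) mod 12) = rotl(K, 7) = 0x891

0x891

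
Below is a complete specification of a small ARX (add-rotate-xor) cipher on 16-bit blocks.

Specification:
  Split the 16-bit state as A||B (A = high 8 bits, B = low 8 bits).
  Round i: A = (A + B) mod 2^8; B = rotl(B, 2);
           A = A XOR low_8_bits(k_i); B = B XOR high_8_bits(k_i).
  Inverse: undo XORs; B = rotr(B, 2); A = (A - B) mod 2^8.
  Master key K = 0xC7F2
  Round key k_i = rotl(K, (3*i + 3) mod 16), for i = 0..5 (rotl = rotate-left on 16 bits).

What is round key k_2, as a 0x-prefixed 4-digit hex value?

K = 0xC7F2
k_0 = rotl(K, (3*0+3) mod 16) = rotl(K, 3) = 0x3F96
k_1 = rotl(K, (3*1+3) mod 16) = rotl(K, 6) = 0xFCB1
k_2 = rotl(K, (3*2+3) mod 16) = rotl(K, 9) = 0xE58F

0xE58F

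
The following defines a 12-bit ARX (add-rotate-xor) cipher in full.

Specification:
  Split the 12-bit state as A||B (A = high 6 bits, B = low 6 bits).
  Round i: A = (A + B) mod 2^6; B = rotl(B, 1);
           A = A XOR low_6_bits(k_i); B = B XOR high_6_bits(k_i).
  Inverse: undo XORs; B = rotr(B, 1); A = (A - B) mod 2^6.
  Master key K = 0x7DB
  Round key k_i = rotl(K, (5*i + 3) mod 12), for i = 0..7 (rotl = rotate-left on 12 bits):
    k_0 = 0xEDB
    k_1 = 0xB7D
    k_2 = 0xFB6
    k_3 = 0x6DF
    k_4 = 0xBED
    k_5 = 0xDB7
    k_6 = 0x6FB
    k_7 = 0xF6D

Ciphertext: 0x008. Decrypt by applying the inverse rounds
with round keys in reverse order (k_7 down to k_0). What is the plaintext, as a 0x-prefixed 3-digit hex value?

s_0 = ciphertext = 0x008
s_1 = InvRound(s_0, k_7) = 0xCFA
s_2 = InvRound(s_1, k_6) = 0x630
s_3 = InvRound(s_2, k_5) = 0xB03
s_4 = InvRound(s_3, k_4) = 0xAD6
s_5 = InvRound(s_4, k_3) = 0x3A6
s_6 = InvRound(s_5, k_2) = 0xB0C
s_7 = InvRound(s_6, k_1) = 0x870
s_8 = InvRound(s_7, k_0) = 0x565

0x565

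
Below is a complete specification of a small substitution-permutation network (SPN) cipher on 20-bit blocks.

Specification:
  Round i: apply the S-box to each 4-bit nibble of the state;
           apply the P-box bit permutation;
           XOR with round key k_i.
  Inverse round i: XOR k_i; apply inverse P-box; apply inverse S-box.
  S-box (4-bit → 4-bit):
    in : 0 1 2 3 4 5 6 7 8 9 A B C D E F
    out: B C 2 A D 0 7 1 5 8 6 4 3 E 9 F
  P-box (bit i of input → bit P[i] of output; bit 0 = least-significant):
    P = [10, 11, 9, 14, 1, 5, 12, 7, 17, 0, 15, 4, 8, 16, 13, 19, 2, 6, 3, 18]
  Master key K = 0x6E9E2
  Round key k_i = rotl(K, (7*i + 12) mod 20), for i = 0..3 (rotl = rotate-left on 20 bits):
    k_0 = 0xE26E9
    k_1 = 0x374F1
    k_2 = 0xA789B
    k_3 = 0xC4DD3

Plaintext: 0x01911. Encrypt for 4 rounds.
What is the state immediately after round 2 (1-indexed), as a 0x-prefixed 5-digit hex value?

s_0 = plaintext = 0x01911
s_1 = Round(s_0, k_0) = 0x2543D
s_2 = Round(s_1, k_1) = 0x1BE01
s_3 = Round(s_2, k_2) = 0xC1A21
s_4 = Round(s_3, k_3) = 0x4AFB6

0x1BE01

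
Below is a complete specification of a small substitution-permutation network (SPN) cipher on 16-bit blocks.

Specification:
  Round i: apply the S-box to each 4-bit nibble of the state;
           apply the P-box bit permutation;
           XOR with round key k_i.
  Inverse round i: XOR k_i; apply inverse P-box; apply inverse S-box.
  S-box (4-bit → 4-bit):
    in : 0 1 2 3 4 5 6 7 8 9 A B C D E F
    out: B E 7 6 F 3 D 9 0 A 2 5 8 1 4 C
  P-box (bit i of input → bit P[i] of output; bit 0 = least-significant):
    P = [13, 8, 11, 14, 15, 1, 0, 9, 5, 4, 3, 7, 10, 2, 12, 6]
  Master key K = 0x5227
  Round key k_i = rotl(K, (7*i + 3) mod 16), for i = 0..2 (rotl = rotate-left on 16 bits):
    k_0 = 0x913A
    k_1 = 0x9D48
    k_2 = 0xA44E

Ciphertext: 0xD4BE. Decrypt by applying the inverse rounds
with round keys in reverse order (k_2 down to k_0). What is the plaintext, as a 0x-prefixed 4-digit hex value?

0x2E0E

s_0 = ciphertext = 0xD4BE
s_1 = InvRound(s_0, k_2) = 0xF087
s_2 = InvRound(s_1, k_1) = 0x0F34
s_3 = InvRound(s_2, k_0) = 0x2E0E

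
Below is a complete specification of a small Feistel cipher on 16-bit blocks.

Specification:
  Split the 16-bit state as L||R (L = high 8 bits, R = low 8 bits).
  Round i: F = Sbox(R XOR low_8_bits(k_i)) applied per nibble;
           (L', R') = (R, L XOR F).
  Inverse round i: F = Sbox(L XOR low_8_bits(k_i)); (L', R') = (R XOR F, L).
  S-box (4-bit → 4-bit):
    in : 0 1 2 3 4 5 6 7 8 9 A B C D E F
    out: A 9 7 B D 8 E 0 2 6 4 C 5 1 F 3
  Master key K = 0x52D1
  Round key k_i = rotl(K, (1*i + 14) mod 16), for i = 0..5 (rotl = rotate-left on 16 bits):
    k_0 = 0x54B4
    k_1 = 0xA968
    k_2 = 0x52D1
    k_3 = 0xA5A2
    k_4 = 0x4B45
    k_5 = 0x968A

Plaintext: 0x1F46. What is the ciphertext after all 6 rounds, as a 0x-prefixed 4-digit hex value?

0x712C

s_0 = plaintext = 0x1F46
s_1 = Round(s_0, k_0) = 0x4628
s_2 = Round(s_1, k_1) = 0x289C
s_3 = Round(s_2, k_2) = 0x9CF9
s_4 = Round(s_3, k_3) = 0xF910
s_5 = Round(s_4, k_4) = 0x1071
s_6 = Round(s_5, k_5) = 0x712C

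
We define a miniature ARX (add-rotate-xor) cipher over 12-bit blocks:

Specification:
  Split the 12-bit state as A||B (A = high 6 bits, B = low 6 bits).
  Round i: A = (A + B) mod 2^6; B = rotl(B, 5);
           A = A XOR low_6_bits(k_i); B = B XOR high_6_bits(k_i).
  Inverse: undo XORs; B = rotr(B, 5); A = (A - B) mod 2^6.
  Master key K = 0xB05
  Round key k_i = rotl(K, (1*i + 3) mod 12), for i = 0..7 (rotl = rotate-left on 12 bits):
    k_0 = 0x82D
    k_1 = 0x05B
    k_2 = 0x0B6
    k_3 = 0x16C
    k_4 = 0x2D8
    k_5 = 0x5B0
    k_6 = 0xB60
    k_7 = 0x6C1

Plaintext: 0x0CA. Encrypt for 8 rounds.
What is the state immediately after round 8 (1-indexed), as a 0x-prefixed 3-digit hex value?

0xD32

s_0 = plaintext = 0x0CA
s_1 = Round(s_0, k_0) = 0x825
s_2 = Round(s_1, k_1) = 0x7B3
s_3 = Round(s_2, k_2) = 0x9FB
s_4 = Round(s_3, k_3) = 0x3B8
s_5 = Round(s_4, k_4) = 0x797
s_6 = Round(s_5, k_5) = 0x17D
s_7 = Round(s_6, k_6) = 0x893
s_8 = Round(s_7, k_7) = 0xD32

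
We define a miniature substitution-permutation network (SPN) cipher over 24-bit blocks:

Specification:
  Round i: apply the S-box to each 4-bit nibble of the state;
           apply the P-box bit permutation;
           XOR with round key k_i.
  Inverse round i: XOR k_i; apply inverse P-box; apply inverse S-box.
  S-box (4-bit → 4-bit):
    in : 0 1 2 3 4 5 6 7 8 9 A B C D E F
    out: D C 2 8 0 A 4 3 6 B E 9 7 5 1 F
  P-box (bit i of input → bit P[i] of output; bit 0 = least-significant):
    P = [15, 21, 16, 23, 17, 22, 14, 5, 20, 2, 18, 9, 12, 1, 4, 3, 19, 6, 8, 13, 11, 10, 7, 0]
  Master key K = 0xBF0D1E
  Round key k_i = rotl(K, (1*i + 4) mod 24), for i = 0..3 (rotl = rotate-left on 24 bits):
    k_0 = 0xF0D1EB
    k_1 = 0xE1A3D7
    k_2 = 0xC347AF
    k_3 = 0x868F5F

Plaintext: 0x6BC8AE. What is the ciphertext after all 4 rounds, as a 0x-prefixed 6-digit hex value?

s_0 = plaintext = 0x6BC8AE
s_1 = Round(s_0, k_0) = 0xBC215D
s_2 = Round(s_1, k_1) = 0xAC28B4
s_3 = Round(s_2, k_2) = 0xCD4248
s_4 = Round(s_3, k_3) = 0xAF82DB

0xAF82DB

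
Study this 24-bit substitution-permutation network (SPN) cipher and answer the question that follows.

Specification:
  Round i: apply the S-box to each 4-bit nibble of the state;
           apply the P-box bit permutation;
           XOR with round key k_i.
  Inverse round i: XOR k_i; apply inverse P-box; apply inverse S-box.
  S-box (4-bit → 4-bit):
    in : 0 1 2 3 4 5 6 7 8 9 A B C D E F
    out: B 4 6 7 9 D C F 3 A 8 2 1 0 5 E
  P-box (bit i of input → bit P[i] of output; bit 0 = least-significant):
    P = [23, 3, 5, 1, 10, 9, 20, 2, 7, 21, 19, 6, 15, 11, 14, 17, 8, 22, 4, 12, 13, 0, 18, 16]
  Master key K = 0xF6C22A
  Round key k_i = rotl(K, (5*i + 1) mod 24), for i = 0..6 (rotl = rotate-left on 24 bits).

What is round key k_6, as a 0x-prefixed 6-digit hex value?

K = 0xF6C22A
k_0 = rotl(K, (5*0+1) mod 24) = rotl(K, 1) = 0xED8455
k_1 = rotl(K, (5*1+1) mod 24) = rotl(K, 6) = 0xB08ABD
k_2 = rotl(K, (5*2+1) mod 24) = rotl(K, 11) = 0x1157B6
k_3 = rotl(K, (5*3+1) mod 24) = rotl(K, 16) = 0x2AF6C2
k_4 = rotl(K, (5*4+1) mod 24) = rotl(K, 21) = 0x5ED845
k_5 = rotl(K, (5*5+1) mod 24) = rotl(K, 2) = 0xDB08AB
k_6 = rotl(K, (5*6+1) mod 24) = rotl(K, 7) = 0x61157B

0x61157B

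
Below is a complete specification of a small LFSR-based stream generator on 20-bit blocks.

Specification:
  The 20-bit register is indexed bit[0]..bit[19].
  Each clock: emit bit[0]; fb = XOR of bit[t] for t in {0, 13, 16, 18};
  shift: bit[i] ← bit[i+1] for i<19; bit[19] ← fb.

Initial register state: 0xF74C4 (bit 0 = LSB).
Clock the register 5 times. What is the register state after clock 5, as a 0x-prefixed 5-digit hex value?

reg_0 = 0xF74C4
clock 1: out=0, reg = 0xFBA62
clock 2: out=0, reg = 0xFDD31
clock 3: out=1, reg = 0xFEE98
clock 4: out=0, reg = 0xFF74C
clock 5: out=0, reg = 0xFFBA6

0xFFBA6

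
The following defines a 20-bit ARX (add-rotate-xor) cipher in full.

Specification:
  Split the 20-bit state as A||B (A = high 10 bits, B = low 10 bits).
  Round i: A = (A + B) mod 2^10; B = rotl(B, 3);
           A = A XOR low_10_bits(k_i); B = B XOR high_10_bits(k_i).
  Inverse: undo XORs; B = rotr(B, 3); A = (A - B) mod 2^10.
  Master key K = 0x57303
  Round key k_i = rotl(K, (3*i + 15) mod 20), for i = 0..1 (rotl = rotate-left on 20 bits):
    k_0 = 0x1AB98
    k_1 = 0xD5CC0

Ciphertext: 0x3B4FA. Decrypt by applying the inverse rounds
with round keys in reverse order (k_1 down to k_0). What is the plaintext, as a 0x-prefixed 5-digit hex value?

s_0 = ciphertext = 0x3B4FA
s_1 = InvRound(s_0, k_1) = 0x4E2F5
s_2 = InvRound(s_1, k_0) = 0xB37D3

0xB37D3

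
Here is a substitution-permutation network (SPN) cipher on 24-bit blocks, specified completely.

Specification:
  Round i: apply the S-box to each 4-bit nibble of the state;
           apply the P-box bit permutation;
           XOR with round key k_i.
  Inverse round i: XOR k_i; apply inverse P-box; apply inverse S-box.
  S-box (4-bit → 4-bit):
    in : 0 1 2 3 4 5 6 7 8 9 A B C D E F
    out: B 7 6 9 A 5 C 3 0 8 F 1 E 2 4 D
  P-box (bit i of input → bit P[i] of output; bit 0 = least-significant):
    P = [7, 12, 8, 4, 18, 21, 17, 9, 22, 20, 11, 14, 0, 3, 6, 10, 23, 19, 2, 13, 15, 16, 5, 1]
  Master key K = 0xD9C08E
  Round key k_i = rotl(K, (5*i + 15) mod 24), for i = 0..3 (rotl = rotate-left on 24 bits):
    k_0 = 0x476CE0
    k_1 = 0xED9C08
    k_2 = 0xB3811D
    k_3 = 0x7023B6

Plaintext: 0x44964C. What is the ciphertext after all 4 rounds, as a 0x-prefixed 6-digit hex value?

s_0 = plaintext = 0x44964C
s_1 = Round(s_0, k_0) = 0x6E13F2
s_2 = Round(s_1, k_1) = 0xABCF67
s_3 = Round(s_2, k_2) = 0x705FF7
s_4 = Round(s_3, k_3) = 0xBFD977

0xBFD977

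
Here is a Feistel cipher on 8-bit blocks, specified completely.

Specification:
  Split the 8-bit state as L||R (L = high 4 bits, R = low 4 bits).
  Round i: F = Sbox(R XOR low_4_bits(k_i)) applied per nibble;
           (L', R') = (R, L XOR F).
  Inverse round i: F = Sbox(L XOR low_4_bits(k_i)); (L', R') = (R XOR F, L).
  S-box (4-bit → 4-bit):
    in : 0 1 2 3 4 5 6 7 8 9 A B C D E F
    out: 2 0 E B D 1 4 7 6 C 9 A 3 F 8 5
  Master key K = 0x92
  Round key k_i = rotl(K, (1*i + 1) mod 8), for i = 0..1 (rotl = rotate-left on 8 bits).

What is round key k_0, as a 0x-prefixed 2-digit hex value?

K = 0x92
k_0 = rotl(K, (1*0+1) mod 8) = rotl(K, 1) = 0x25

0x25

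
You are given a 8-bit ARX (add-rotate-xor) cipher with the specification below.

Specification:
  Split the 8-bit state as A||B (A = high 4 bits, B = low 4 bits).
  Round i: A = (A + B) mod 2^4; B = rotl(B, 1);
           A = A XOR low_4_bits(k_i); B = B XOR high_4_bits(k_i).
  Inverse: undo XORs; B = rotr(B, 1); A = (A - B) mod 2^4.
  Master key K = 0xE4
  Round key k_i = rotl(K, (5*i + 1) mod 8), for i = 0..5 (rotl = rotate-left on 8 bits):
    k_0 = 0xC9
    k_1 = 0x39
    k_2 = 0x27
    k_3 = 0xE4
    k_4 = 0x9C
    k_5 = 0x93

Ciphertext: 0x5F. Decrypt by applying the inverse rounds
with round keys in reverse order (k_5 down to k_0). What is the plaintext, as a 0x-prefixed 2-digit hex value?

0xC5

s_0 = ciphertext = 0x5F
s_1 = InvRound(s_0, k_5) = 0x33
s_2 = InvRound(s_1, k_4) = 0xA5
s_3 = InvRound(s_2, k_3) = 0x1D
s_4 = InvRound(s_3, k_2) = 0x7F
s_5 = InvRound(s_4, k_1) = 0x86
s_6 = InvRound(s_5, k_0) = 0xC5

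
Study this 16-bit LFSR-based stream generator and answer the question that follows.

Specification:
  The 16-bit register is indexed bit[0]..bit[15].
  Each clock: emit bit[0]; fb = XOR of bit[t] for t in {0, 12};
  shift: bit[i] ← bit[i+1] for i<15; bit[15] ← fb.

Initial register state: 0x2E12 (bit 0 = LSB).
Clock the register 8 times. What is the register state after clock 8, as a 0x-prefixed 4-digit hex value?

0x102E

reg_0 = 0x2E12
clock 1: out=0, reg = 0x1709
clock 2: out=1, reg = 0x0B84
clock 3: out=0, reg = 0x05C2
clock 4: out=0, reg = 0x02E1
clock 5: out=1, reg = 0x8170
clock 6: out=0, reg = 0x40B8
clock 7: out=0, reg = 0x205C
clock 8: out=0, reg = 0x102E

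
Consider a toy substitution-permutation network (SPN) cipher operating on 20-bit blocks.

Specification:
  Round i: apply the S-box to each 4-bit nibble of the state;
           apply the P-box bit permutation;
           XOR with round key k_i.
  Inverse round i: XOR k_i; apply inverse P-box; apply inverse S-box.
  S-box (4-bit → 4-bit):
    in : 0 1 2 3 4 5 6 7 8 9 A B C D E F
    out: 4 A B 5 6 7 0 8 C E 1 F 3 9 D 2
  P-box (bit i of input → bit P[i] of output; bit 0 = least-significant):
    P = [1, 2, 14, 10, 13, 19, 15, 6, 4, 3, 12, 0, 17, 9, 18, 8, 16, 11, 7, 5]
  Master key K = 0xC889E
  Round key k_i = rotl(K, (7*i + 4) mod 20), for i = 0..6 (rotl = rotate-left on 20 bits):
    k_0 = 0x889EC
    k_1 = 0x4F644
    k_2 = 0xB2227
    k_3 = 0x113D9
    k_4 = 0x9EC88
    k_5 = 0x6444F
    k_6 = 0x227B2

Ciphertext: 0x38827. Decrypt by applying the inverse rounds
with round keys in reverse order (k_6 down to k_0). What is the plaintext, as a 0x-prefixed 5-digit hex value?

0x98D82

s_0 = ciphertext = 0x38827
s_1 = InvRound(s_0, k_6) = 0x51D31
s_2 = InvRound(s_1, k_5) = 0x2D575
s_3 = InvRound(s_2, k_4) = 0xBDB2F
s_4 = InvRound(s_3, k_3) = 0x9AA95
s_5 = InvRound(s_4, k_2) = 0x9AA0A
s_6 = InvRound(s_5, k_1) = 0xC041B
s_7 = InvRound(s_6, k_0) = 0x98D82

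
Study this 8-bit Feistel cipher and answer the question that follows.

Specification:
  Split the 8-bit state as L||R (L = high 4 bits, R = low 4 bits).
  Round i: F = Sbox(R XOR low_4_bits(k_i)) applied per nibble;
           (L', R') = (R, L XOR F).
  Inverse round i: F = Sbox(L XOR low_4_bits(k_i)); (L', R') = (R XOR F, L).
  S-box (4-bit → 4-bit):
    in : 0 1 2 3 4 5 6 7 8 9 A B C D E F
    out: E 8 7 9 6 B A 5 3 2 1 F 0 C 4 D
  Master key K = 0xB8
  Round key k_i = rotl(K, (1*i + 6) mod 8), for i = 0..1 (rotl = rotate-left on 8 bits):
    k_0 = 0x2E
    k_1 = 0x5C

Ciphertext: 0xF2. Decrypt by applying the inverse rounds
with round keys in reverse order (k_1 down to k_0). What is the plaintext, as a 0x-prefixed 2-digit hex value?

0x4B

s_0 = ciphertext = 0xF2
s_1 = InvRound(s_0, k_1) = 0xBF
s_2 = InvRound(s_1, k_0) = 0x4B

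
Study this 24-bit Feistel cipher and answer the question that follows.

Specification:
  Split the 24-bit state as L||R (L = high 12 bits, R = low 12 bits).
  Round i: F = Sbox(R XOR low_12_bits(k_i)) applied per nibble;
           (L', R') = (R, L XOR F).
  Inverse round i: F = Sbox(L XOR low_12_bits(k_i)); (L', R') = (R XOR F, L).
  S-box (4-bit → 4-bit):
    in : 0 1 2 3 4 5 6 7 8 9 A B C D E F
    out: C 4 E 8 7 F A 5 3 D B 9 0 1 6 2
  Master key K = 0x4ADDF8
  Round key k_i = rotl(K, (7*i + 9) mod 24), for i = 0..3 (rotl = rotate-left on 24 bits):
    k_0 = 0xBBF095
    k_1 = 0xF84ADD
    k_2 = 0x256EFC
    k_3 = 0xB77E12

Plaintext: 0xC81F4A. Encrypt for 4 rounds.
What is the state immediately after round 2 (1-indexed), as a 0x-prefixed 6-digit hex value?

0xE9383C

s_0 = plaintext = 0xC81F4A
s_1 = Round(s_0, k_0) = 0xF4AE93
s_2 = Round(s_1, k_1) = 0xE9383C
s_3 = Round(s_2, k_2) = 0x83C49F
s_4 = Round(s_3, k_3) = 0x49F30D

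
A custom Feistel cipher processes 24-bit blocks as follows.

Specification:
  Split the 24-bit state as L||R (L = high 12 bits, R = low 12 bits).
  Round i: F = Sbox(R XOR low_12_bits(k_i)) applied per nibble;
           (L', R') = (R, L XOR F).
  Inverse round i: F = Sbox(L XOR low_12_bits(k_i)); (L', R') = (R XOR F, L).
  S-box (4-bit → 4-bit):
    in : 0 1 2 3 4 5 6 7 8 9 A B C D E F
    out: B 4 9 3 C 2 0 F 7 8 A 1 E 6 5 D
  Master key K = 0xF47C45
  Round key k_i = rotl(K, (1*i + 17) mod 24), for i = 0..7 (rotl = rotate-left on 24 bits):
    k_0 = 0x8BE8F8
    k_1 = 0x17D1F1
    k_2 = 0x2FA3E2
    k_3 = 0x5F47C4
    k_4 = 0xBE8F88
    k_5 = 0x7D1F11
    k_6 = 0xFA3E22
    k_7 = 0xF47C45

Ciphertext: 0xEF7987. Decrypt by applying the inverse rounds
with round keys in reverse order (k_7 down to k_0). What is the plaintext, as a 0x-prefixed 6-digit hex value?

s_0 = ciphertext = 0xEF7987
s_1 = InvRound(s_0, k_7) = 0x09EEF7
s_2 = InvRound(s_1, k_6) = 0xBE909E
s_3 = InvRound(s_2, k_5) = 0xC49BE9
s_4 = InvRound(s_3, k_4) = 0x80DC49
s_5 = InvRound(s_4, k_3) = 0x1A180D
s_6 = InvRound(s_5, k_2) = 0x1CE1A1
s_7 = InvRound(s_6, k_1) = 0xA9C1CE
s_8 = InvRound(s_7, k_0) = 0x8C2A9C

0x8C2A9C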